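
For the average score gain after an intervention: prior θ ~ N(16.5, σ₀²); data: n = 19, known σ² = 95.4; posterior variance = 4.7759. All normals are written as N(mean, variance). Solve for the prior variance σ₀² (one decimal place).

Posterior precision equals prior precision plus data precision: 1/σ_n² = 1/σ₀² + n/σ².
So 1/σ₀² = 1/4.7759 − 19/95.4 = 0.209385 − 0.199161 = 0.010224.
Hence σ₀² = 1/0.010224 ≈ 97.8.

σ₀² = 97.8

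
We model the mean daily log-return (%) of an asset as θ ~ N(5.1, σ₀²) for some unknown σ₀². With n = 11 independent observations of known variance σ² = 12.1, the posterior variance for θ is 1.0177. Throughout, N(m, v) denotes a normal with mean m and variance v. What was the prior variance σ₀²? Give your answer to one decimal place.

For the Normal–Normal model with known σ², precisions add: τ_n = τ₀ + n/σ².
So 1/σ₀² = 1/1.0177 − 11/12.1 = 0.982608 − 0.909091 = 0.073517.
Hence σ₀² = 1/0.073517 ≈ 13.6.

σ₀² = 13.6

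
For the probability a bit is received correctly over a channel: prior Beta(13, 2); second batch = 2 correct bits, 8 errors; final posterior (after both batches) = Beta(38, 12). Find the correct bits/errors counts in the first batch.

23 correct bits and 2 errors

Because Beta–binomial updating is additive in the counts, the combined data contributed (α_post−α_prior, β_post−β_prior) successes and failures.
Total across both batches: 38−13=25 correct bits, 12−2=10 errors.
Subtract the second batch: 25−2=23 correct bits and 10−8=2 errors.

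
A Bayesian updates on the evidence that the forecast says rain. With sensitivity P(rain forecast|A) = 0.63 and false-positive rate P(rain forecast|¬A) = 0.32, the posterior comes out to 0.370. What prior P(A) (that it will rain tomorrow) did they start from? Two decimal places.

In odds form, posterior odds = prior odds × likelihood ratio, so prior odds = posterior odds ÷ LR.
Posterior odds = 0.370/(1−0.370) = 0.5873. LR = 0.63/0.32 = 1.9688.
Prior odds = 0.5873/1.9688 = 0.2983, so P(A) = 0.2983/(1+0.2983) ≈ 0.23.

P(A) = 0.23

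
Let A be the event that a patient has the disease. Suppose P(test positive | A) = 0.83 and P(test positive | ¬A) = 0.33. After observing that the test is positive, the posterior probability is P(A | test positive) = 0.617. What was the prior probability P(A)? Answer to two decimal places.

In odds form, posterior odds = prior odds × likelihood ratio, so prior odds = posterior odds ÷ LR.
Posterior odds = 0.617/(1−0.617) = 1.6110. LR = 0.83/0.33 = 2.5152.
Prior odds = 1.6110/2.5152 = 0.6405, so P(A) = 0.6405/(1+0.6405) ≈ 0.39.

P(A) = 0.39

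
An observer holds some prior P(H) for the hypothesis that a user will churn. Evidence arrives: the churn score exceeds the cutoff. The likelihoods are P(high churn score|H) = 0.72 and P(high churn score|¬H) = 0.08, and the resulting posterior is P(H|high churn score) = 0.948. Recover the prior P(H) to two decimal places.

In odds form, posterior odds = prior odds × likelihood ratio, so prior odds = posterior odds ÷ LR.
Posterior odds = 0.948/(1−0.948) = 18.2308. LR = 0.72/0.08 = 9.0000.
Prior odds = 18.2308/9.0000 = 2.0256, so P(H) = 2.0256/(1+2.0256) ≈ 0.67.

P(H) = 0.67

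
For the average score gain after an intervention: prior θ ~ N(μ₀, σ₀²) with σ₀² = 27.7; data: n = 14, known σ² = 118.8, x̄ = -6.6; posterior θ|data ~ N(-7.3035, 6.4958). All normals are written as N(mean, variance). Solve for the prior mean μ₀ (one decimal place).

With known observation variance, the Normal–Normal posterior has precision τ_n = τ₀ + n/σ² and mean μ_n = (τ₀μ₀ + (n/σ²)x̄)/τ_n.
Here τ₀ = 1/27.7 = 0.036101 and τ_data = 14/118.8 = 0.117845, so τ_n = 0.153946.
Rearranging for μ₀: μ₀ = (μ_n·τ_n − τ_data·x̄)/τ₀ = (-7.3035·0.153946 − 0.117845·-6.6) / 0.036101 = -0.346568/0.036101 ≈ -9.6.

μ₀ = -9.6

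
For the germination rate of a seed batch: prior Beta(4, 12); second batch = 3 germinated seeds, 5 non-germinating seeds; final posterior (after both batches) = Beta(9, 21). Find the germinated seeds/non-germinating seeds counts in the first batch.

2 germinated seeds and 4 non-germinating seeds

Because Beta–binomial updating is additive in the counts, the combined data contributed (α_post−α_prior, β_post−β_prior) successes and failures.
Total across both batches: 9−4=5 germinated seeds, 21−12=9 non-germinating seeds.
Subtract the second batch: 5−3=2 germinated seeds and 9−5=4 non-germinating seeds.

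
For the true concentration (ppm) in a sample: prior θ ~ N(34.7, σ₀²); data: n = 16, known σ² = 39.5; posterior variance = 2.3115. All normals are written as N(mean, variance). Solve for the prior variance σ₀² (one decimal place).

σ₀² = 36.3

For the Normal–Normal model with known σ², precisions add: τ_n = τ₀ + n/σ².
So 1/σ₀² = 1/2.3115 − 16/39.5 = 0.432620 − 0.405063 = 0.027557.
Hence σ₀² = 1/0.027557 ≈ 36.3.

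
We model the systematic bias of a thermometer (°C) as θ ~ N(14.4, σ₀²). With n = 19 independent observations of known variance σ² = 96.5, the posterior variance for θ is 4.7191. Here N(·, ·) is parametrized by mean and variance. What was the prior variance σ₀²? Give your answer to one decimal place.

σ₀² = 66.6

For the Normal–Normal model with known σ², precisions add: τ_n = τ₀ + n/σ².
So 1/σ₀² = 1/4.7191 − 19/96.5 = 0.211905 − 0.196891 = 0.015014.
Hence σ₀² = 1/0.015014 ≈ 66.6.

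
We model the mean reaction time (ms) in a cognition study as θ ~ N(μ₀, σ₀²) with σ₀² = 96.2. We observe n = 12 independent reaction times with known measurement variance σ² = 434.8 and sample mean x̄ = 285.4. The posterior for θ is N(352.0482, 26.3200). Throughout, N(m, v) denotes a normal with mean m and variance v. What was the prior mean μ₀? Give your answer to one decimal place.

μ₀ = 529.0

With known observation variance, the Normal–Normal posterior has precision τ_n = τ₀ + n/σ² and mean μ_n = (τ₀μ₀ + (n/σ²)x̄)/τ_n.
Here τ₀ = 1/96.2 = 0.010395 and τ_data = 12/434.8 = 0.027599, so τ_n = 0.037994.
Rearranging for μ₀: μ₀ = (μ_n·τ_n − τ_data·x̄)/τ₀ = (352.0482·0.037994 − 0.027599·285.4) / 0.010395 = 5.498965/0.010395 ≈ 529.0.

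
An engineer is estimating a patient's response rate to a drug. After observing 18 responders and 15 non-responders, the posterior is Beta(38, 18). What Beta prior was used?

Beta(20, 3)

Beta is conjugate to the binomial likelihood: posterior = Beta(a+s, b+f).
Subtract the data counts: 38−18=20, 18−15=3.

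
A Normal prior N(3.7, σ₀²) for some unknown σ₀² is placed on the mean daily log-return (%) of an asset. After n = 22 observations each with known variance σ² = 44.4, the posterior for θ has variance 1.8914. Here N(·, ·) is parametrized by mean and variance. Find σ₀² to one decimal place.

For the Normal–Normal model with known σ², precisions add: τ_n = τ₀ + n/σ².
So 1/σ₀² = 1/1.8914 − 22/44.4 = 0.528709 − 0.495495 = 0.033214.
Hence σ₀² = 1/0.033214 ≈ 30.1.

σ₀² = 30.1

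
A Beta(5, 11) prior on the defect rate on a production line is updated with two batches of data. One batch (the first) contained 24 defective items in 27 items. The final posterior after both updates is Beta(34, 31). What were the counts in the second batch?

Because Beta–binomial updating is additive in the counts, the combined data contributed (α_post−α_prior, β_post−β_prior) successes and failures.
Total across both batches: 34−5=29 defective items, 31−11=20 good items.
Subtract the first batch: 29−24=5 defective items and 20−3=17 good items.

5 defective items and 17 good items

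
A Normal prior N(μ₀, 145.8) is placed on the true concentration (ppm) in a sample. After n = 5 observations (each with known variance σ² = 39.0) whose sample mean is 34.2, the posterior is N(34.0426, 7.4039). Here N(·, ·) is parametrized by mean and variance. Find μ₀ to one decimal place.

The posterior mean is a precision-weighted average: μ_n = (τ₀μ₀ + τ_data·x̄)/(τ₀+τ_data), with τ₀=1/σ₀² and τ_data=n/σ².
Here τ₀ = 1/145.8 = 0.006859 and τ_data = 5/39.0 = 0.128205, so τ_n = 0.135064.
Rearranging for μ₀: μ₀ = (μ_n·τ_n − τ_data·x̄)/τ₀ = (34.0426·0.135064 − 0.128205·34.2) / 0.006859 = 0.213319/0.006859 ≈ 31.1.

μ₀ = 31.1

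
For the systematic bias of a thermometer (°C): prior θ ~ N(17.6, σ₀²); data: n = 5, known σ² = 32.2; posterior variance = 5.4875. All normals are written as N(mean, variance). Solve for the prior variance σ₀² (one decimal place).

For the Normal–Normal model with known σ², precisions add: τ_n = τ₀ + n/σ².
So 1/σ₀² = 1/5.4875 − 5/32.2 = 0.182232 − 0.155280 = 0.026952.
Hence σ₀² = 1/0.026952 ≈ 37.1.

σ₀² = 37.1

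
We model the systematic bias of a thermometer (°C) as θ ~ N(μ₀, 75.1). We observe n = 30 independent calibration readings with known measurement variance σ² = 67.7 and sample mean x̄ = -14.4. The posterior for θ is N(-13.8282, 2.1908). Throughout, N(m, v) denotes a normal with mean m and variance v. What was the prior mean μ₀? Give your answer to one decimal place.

With known observation variance, the Normal–Normal posterior has precision τ_n = τ₀ + n/σ² and mean μ_n = (τ₀μ₀ + (n/σ²)x̄)/τ_n.
Here τ₀ = 1/75.1 = 0.013316 and τ_data = 30/67.7 = 0.443131, so τ_n = 0.456447.
Rearranging for μ₀: μ₀ = (μ_n·τ_n − τ_data·x̄)/τ₀ = (-13.8282·0.456447 − 0.443131·-14.4) / 0.013316 = 0.069246/0.013316 ≈ 5.2.

μ₀ = 5.2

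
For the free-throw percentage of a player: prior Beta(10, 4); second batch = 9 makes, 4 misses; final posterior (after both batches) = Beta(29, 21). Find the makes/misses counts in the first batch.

Sequential conjugate updates are equivalent to a single update on the pooled data, so total successes = posterior α − prior α and total failures = posterior β − prior β.
Total across both batches: 29−10=19 makes, 21−4=17 misses.
Subtract the second batch: 19−9=10 makes and 17−4=13 misses.

10 makes and 13 misses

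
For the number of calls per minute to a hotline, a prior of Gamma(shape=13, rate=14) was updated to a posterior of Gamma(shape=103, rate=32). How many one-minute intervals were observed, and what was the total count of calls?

Gamma–Poisson conjugacy: posterior shape = α + Σxᵢ, posterior rate = β + n.
Matching: Σxᵢ = 103 − 13 = 90 and n = 32 − 14 = 18.

n = 18 one-minute intervals with total 90 calls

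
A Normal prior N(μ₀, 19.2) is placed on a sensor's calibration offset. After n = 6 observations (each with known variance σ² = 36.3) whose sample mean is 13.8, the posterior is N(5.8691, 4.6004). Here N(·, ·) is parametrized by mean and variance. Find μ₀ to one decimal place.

The posterior mean is a precision-weighted average: μ_n = (τ₀μ₀ + τ_data·x̄)/(τ₀+τ_data), with τ₀=1/σ₀² and τ_data=n/σ².
Here τ₀ = 1/19.2 = 0.052083 and τ_data = 6/36.3 = 0.165289, so τ_n = 0.217372.
Rearranging for μ₀: μ₀ = (μ_n·τ_n − τ_data·x̄)/τ₀ = (5.8691·0.217372 − 0.165289·13.8) / 0.052083 = -1.005210/0.052083 ≈ -19.3.

μ₀ = -19.3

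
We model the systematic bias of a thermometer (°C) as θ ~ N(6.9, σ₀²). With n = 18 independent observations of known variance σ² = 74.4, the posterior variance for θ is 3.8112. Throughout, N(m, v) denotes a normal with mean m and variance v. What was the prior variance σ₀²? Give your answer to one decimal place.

σ₀² = 48.9

Posterior precision equals prior precision plus data precision: 1/σ_n² = 1/σ₀² + n/σ².
So 1/σ₀² = 1/3.8112 − 18/74.4 = 0.262385 − 0.241935 = 0.020450.
Hence σ₀² = 1/0.020450 ≈ 48.9.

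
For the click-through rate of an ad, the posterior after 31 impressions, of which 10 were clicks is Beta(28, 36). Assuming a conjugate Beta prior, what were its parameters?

Beta(18, 15)

Under Beta–binomial conjugacy the posterior parameters are (α+s, β+f).
So α = 28 − 10 = 18 and β = 36 − 21 = 15.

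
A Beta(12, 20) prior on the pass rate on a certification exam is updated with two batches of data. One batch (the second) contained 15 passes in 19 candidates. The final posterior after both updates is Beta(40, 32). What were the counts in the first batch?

Sequential conjugate updates are equivalent to a single update on the pooled data, so total successes = posterior α − prior α and total failures = posterior β − prior β.
Total across both batches: 40−12=28 passes, 32−20=12 failures.
Subtract the second batch: 28−15=13 passes and 12−4=8 failures.

13 passes and 8 failures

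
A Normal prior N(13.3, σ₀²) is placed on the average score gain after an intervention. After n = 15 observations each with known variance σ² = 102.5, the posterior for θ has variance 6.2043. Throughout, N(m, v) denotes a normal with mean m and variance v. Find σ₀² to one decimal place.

σ₀² = 67.4

Posterior precision equals prior precision plus data precision: 1/σ_n² = 1/σ₀² + n/σ².
So 1/σ₀² = 1/6.2043 − 15/102.5 = 0.161179 − 0.146341 = 0.014838.
Hence σ₀² = 1/0.014838 ≈ 67.4.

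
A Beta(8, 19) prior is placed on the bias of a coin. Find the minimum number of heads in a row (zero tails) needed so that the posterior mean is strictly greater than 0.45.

After k heads and 0 tails the posterior is Beta(8+k, 19), with mean (8+k)/(8+19+k).
Set (8+k)/(27+k) > 0.45 and solve: k > (0.45·27 − 8)/(1 − 0.45) = 7.545.
The smallest integer exceeding 7.545 is 8, and checking k=8: (16)/(35) = 0.4571 > 0.45.

k = 8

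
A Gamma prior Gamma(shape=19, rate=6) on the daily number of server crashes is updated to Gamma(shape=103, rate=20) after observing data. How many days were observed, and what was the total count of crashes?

n = 14 days with total 84 crashes

A Gamma(α, β) prior (rate parametrization) on a Poisson rate with n observations summing to S gives posterior Gamma(α+S, β+n).
Matching: Σxᵢ = 103 − 19 = 84 and n = 20 − 6 = 14.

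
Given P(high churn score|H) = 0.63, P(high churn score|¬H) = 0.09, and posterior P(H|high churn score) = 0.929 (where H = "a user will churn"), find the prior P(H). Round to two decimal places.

In odds form, posterior odds = prior odds × likelihood ratio, so prior odds = posterior odds ÷ LR.
Posterior odds = 0.929/(1−0.929) = 13.0845. LR = 0.63/0.09 = 7.0000.
Prior odds = 13.0845/7.0000 = 1.8692, so P(H) = 1.8692/(1+1.8692) ≈ 0.65.

P(H) = 0.65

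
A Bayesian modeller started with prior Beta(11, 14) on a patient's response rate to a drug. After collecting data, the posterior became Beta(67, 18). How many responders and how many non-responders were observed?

56 responders and 4 non-responders

A Beta(α, β) prior with s successes and f failures in binomial data gives a Beta(α+s, β+f) posterior.
Match parameters: s=67−11=56, f=18−14=4.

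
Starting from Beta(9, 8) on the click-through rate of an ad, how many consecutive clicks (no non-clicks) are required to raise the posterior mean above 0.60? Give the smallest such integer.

After k clicks and 0 non-clicks the posterior is Beta(9+k, 8), with mean (9+k)/(9+8+k).
Set (9+k)/(17+k) > 0.60 and solve: k > (0.60·17 − 9)/(1 − 0.60) = 3.000.
The smallest integer exceeding 3.000 is 4, and checking k=4: (13)/(21) = 0.6190 > 0.60.

k = 4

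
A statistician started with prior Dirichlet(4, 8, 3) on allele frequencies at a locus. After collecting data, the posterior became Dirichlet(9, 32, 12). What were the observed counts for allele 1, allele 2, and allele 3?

counts (5, 24, 9)

For a Dirichlet(α) prior with multinomial counts c, the posterior is Dirichlet(α + c) componentwise.
Counts are posterior − prior componentwise: 9−4=5, 32−8=24, 12−3=9.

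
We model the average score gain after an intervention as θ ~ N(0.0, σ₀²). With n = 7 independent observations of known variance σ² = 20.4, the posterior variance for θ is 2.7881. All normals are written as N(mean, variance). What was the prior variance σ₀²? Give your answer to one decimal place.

For the Normal–Normal model with known σ², precisions add: τ_n = τ₀ + n/σ².
So 1/σ₀² = 1/2.7881 − 7/20.4 = 0.358667 − 0.343137 = 0.015530.
Hence σ₀² = 1/0.015530 ≈ 64.4.

σ₀² = 64.4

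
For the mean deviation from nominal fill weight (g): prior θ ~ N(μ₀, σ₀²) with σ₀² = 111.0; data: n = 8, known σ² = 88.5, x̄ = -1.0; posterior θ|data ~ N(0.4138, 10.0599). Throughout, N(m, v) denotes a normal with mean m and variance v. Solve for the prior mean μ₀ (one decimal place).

μ₀ = 14.6

The posterior mean is a precision-weighted average: μ_n = (τ₀μ₀ + τ_data·x̄)/(τ₀+τ_data), with τ₀=1/σ₀² and τ_data=n/σ².
Here τ₀ = 1/111.0 = 0.009009 and τ_data = 8/88.5 = 0.090395, so τ_n = 0.099404.
Rearranging for μ₀: μ₀ = (μ_n·τ_n − τ_data·x̄)/τ₀ = (0.4138·0.099404 − 0.090395·-1.0) / 0.009009 = 0.131528/0.009009 ≈ 14.6.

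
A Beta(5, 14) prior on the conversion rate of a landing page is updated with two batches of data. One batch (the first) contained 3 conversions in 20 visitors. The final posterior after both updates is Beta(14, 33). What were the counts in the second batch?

Because Beta–binomial updating is additive in the counts, the combined data contributed (α_post−α_prior, β_post−β_prior) successes and failures.
Total across both batches: 14−5=9 conversions, 33−14=19 bounces.
Subtract the first batch: 9−3=6 conversions and 19−17=2 bounces.

6 conversions and 2 bounces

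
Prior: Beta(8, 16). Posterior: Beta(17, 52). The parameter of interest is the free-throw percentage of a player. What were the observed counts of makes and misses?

9 makes and 36 misses

Beta is conjugate to the binomial likelihood: posterior = Beta(α+s, β+f).
Match parameters: s=17−8=9, f=52−16=36.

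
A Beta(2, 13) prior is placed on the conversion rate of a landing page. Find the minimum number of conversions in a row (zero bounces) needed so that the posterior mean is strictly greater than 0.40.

k = 7

After k conversions and 0 bounces the posterior is Beta(2+k, 13), with mean (2+k)/(2+13+k).
Set (2+k)/(15+k) > 0.40 and solve: k > (0.40·15 − 2)/(1 − 0.40) = 6.667.
The smallest integer exceeding 6.667 is 7.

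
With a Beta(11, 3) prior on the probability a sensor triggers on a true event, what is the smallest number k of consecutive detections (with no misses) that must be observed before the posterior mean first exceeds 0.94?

k = 37

After k detections and 0 misses the posterior is Beta(11+k, 3), with mean (11+k)/(11+3+k).
Set (11+k)/(14+k) > 0.94 and solve: k > (0.94·14 − 11)/(1 − 0.94) = 36.000.
The smallest integer exceeding 36.000 is 37, and checking k=37: (48)/(51) = 0.9412 > 0.94.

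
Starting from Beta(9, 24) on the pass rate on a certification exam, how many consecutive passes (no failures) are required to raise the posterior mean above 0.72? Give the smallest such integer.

After k passes and 0 failures the posterior is Beta(9+k, 24), with mean (9+k)/(9+24+k).
Set (9+k)/(33+k) > 0.72 and solve: k > (0.72·33 − 9)/(1 − 0.72) = 52.714.
The smallest integer exceeding 52.714 is 53, and checking k=53: (62)/(86) = 0.7209 > 0.72.

k = 53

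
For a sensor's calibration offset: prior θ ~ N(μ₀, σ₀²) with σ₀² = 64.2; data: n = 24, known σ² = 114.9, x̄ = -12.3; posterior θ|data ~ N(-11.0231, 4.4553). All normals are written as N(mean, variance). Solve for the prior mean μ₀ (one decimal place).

The posterior mean is a precision-weighted average: μ_n = (τ₀μ₀ + τ_data·x̄)/(τ₀+τ_data), with τ₀=1/σ₀² and τ_data=n/σ².
Here τ₀ = 1/64.2 = 0.015576 and τ_data = 24/114.9 = 0.208877, so τ_n = 0.224453.
Rearranging for μ₀: μ₀ = (μ_n·τ_n − τ_data·x̄)/τ₀ = (-11.0231·0.224453 − 0.208877·-12.3) / 0.015576 = 0.095019/0.015576 ≈ 6.1.

μ₀ = 6.1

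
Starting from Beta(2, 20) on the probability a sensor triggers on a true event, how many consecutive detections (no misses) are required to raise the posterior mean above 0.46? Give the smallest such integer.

After k detections and 0 misses the posterior is Beta(2+k, 20), with mean (2+k)/(2+20+k).
Set (2+k)/(22+k) > 0.46 and solve: k > (0.46·22 − 2)/(1 − 0.46) = 15.037.
The smallest integer exceeding 15.037 is 16, and checking k=16: (18)/(38) = 0.4737 > 0.46.

k = 16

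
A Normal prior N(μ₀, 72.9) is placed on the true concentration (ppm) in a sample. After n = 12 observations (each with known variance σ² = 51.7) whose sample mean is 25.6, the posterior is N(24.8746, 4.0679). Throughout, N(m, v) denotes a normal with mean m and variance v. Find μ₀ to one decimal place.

μ₀ = 12.6

The posterior mean is a precision-weighted average: μ_n = (τ₀μ₀ + τ_data·x̄)/(τ₀+τ_data), with τ₀=1/σ₀² and τ_data=n/σ².
Here τ₀ = 1/72.9 = 0.013717 and τ_data = 12/51.7 = 0.232108, so τ_n = 0.245825.
Rearranging for μ₀: μ₀ = (μ_n·τ_n − τ_data·x̄)/τ₀ = (24.8746·0.245825 − 0.232108·25.6) / 0.013717 = 0.172834/0.013717 ≈ 12.6.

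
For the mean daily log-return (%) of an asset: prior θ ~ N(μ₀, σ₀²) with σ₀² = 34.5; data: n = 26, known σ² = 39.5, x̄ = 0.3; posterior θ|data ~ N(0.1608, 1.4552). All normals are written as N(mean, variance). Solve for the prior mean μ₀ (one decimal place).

μ₀ = -3.0

The posterior mean is a precision-weighted average: μ_n = (τ₀μ₀ + τ_data·x̄)/(τ₀+τ_data), with τ₀=1/σ₀² and τ_data=n/σ².
Here τ₀ = 1/34.5 = 0.028986 and τ_data = 26/39.5 = 0.658228, so τ_n = 0.687214.
Rearranging for μ₀: μ₀ = (μ_n·τ_n − τ_data·x̄)/τ₀ = (0.1608·0.687214 − 0.658228·0.3) / 0.028986 = -0.086964/0.028986 ≈ -3.0.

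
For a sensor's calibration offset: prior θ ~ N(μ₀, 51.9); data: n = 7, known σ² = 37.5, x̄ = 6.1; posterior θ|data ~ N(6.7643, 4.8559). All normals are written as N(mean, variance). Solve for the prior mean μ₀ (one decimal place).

μ₀ = 13.2

With known observation variance, the Normal–Normal posterior has precision τ_n = τ₀ + n/σ² and mean μ_n = (τ₀μ₀ + (n/σ²)x̄)/τ_n.
Here τ₀ = 1/51.9 = 0.019268 and τ_data = 7/37.5 = 0.186667, so τ_n = 0.205935.
Rearranging for μ₀: μ₀ = (μ_n·τ_n − τ_data·x̄)/τ₀ = (6.7643·0.205935 − 0.186667·6.1) / 0.019268 = 0.254337/0.019268 ≈ 13.2.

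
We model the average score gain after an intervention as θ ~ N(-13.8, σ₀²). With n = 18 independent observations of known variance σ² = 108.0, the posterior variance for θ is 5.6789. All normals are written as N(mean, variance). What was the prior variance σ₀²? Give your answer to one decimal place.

Posterior precision equals prior precision plus data precision: 1/σ_n² = 1/σ₀² + n/σ².
So 1/σ₀² = 1/5.6789 − 18/108.0 = 0.176090 − 0.166667 = 0.009423.
Hence σ₀² = 1/0.009423 ≈ 106.1.

σ₀² = 106.1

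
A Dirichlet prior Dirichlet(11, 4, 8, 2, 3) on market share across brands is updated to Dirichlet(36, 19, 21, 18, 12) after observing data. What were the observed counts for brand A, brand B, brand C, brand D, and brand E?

counts (25, 15, 13, 16, 9)

For a Dirichlet(α) prior with multinomial counts c, the posterior is Dirichlet(α + c) componentwise.
Counts are posterior − prior componentwise: 36−11=25, 19−4=15, 21−8=13, 18−2=16, 12−3=9.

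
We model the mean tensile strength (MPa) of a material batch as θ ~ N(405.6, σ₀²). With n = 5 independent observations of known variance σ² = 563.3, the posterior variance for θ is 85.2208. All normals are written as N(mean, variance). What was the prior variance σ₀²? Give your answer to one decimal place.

σ₀² = 349.9

For the Normal–Normal model with known σ², precisions add: τ_n = τ₀ + n/σ².
So 1/σ₀² = 1/85.2208 − 5/563.3 = 0.011734 − 0.008876 = 0.002858.
Hence σ₀² = 1/0.002858 ≈ 349.9.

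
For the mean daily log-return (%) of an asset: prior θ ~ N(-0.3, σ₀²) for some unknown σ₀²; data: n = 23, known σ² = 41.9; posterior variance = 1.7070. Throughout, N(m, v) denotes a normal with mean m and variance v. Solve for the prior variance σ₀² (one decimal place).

σ₀² = 27.1

For the Normal–Normal model with known σ², precisions add: τ_n = τ₀ + n/σ².
So 1/σ₀² = 1/1.7070 − 23/41.9 = 0.585823 − 0.548926 = 0.036897.
Hence σ₀² = 1/0.036897 ≈ 27.1.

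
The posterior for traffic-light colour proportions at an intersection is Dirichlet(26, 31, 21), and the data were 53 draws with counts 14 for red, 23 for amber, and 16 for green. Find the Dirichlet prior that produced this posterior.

Dirichlet(12, 8, 5)

For a Dirichlet(α) prior with multinomial counts c, the posterior is Dirichlet(α + c) componentwise.
Subtract each count from the matching posterior parameter: 26−14=12, 31−23=8, 21−16=5.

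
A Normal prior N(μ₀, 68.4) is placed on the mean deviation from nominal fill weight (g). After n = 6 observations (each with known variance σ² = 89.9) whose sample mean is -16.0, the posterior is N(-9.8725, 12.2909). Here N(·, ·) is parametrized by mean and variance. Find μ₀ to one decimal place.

μ₀ = 18.1

With known observation variance, the Normal–Normal posterior has precision τ_n = τ₀ + n/σ² and mean μ_n = (τ₀μ₀ + (n/σ²)x̄)/τ_n.
Here τ₀ = 1/68.4 = 0.014620 and τ_data = 6/89.9 = 0.066741, so τ_n = 0.081361.
Rearranging for μ₀: μ₀ = (μ_n·τ_n − τ_data·x̄)/τ₀ = (-9.8725·0.081361 − 0.066741·-16.0) / 0.014620 = 0.264620/0.014620 ≈ 18.1.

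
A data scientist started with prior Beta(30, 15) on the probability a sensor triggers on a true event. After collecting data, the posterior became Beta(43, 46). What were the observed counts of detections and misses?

13 detections and 31 misses

Beta is conjugate to the binomial likelihood: posterior = Beta(a+s, b+f).
So s = 43 − 30 = 13 and f = 46 − 15 = 31.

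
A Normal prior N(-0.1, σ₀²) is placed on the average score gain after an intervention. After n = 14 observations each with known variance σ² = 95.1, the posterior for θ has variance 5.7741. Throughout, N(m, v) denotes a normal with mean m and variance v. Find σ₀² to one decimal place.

σ₀² = 38.5

For the Normal–Normal model with known σ², precisions add: τ_n = τ₀ + n/σ².
So 1/σ₀² = 1/5.7741 − 14/95.1 = 0.173187 − 0.147213 = 0.025974.
Hence σ₀² = 1/0.025974 ≈ 38.5.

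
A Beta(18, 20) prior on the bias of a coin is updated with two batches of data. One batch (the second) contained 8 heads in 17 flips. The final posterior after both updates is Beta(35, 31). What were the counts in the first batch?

Sequential conjugate updates are equivalent to a single update on the pooled data, so total successes = posterior α − prior α and total failures = posterior β − prior β.
Total across both batches: 35−18=17 heads, 31−20=11 tails.
Subtract the second batch: 17−8=9 heads and 11−9=2 tails.

9 heads and 2 tails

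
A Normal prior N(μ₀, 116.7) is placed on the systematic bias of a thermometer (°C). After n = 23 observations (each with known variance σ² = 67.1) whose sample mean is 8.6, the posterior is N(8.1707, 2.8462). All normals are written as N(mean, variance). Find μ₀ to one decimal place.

μ₀ = -9.0

With known observation variance, the Normal–Normal posterior has precision τ_n = τ₀ + n/σ² and mean μ_n = (τ₀μ₀ + (n/σ²)x̄)/τ_n.
Here τ₀ = 1/116.7 = 0.008569 and τ_data = 23/67.1 = 0.342772, so τ_n = 0.351341.
Rearranging for μ₀: μ₀ = (μ_n·τ_n − τ_data·x̄)/τ₀ = (8.1707·0.351341 − 0.342772·8.6) / 0.008569 = -0.077137/0.008569 ≈ -9.0.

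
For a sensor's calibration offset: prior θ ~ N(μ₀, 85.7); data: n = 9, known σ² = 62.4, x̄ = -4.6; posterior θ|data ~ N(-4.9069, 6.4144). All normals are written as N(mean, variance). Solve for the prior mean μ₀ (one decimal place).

The posterior mean is a precision-weighted average: μ_n = (τ₀μ₀ + τ_data·x̄)/(τ₀+τ_data), with τ₀=1/σ₀² and τ_data=n/σ².
Here τ₀ = 1/85.7 = 0.011669 and τ_data = 9/62.4 = 0.144231, so τ_n = 0.155900.
Rearranging for μ₀: μ₀ = (μ_n·τ_n − τ_data·x̄)/τ₀ = (-4.9069·0.155900 − 0.144231·-4.6) / 0.011669 = -0.101523/0.011669 ≈ -8.7.

μ₀ = -8.7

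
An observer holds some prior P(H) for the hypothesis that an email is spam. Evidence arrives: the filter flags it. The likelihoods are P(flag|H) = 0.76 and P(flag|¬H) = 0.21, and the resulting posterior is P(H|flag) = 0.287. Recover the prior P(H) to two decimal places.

Bayes' rule in odds form gives O(H|E) = O(H)·[P(E|H)/P(E|¬H)], hence O(H) = O(H|E)/LR.
Posterior odds = 0.287/(1−0.287) = 0.4025. LR = 0.76/0.21 = 3.6190.
Prior odds = 0.4025/3.6190 = 0.1112, so P(H) = 0.1112/(1+0.1112) ≈ 0.10.

P(H) = 0.10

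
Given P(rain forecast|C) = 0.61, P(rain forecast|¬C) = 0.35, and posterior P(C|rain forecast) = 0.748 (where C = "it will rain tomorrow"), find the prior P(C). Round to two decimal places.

P(C) = 0.63

In odds form, posterior odds = prior odds × likelihood ratio, so prior odds = posterior odds ÷ LR.
Posterior odds = 0.748/(1−0.748) = 2.9683. LR = 0.61/0.35 = 1.7429.
Prior odds = 2.9683/1.7429 = 1.7031, so P(C) = 1.7031/(1+1.7031) ≈ 0.63.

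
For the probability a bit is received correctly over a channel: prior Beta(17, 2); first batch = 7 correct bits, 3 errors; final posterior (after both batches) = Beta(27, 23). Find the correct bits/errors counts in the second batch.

3 correct bits and 18 errors

Because Beta–binomial updating is additive in the counts, the combined data contributed (α_post−α_prior, β_post−β_prior) successes and failures.
Total across both batches: 27−17=10 correct bits, 23−2=21 errors.
Subtract the first batch: 10−7=3 correct bits and 21−3=18 errors.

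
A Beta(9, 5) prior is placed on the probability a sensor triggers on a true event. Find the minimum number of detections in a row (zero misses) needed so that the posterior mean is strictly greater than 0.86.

k = 22

After k detections and 0 misses the posterior is Beta(9+k, 5), with mean (9+k)/(9+5+k).
Set (9+k)/(14+k) > 0.86 and solve: k > (0.86·14 − 9)/(1 − 0.86) = 21.714.
The smallest integer exceeding 21.714 is 22.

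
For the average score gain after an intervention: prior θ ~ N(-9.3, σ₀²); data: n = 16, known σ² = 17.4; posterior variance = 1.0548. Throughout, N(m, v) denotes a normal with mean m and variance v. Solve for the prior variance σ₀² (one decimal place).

Posterior precision equals prior precision plus data precision: 1/σ_n² = 1/σ₀² + n/σ².
So 1/σ₀² = 1/1.0548 − 16/17.4 = 0.948047 − 0.919540 = 0.028507.
Hence σ₀² = 1/0.028507 ≈ 35.1.

σ₀² = 35.1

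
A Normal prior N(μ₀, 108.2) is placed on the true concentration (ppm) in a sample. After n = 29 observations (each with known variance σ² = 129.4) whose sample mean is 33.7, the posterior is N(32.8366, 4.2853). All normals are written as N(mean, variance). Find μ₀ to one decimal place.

The posterior mean is a precision-weighted average: μ_n = (τ₀μ₀ + τ_data·x̄)/(τ₀+τ_data), with τ₀=1/σ₀² and τ_data=n/σ².
Here τ₀ = 1/108.2 = 0.009242 and τ_data = 29/129.4 = 0.224111, so τ_n = 0.233353.
Rearranging for μ₀: μ₀ = (μ_n·τ_n − τ_data·x̄)/τ₀ = (32.8366·0.233353 − 0.224111·33.7) / 0.009242 = 0.109978/0.009242 ≈ 11.9.

μ₀ = 11.9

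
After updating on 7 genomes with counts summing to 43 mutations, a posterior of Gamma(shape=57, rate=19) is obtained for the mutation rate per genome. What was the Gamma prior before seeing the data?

Gamma–Poisson conjugacy: posterior shape = α + Σxᵢ, posterior rate = β + n.
So α = 57 − 43 = 14 and β = 19 − 7 = 12.

Gamma(shape=14, rate=12)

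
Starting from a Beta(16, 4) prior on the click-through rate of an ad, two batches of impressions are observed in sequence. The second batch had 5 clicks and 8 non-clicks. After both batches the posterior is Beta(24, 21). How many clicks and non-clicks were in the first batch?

3 clicks and 9 non-clicks

Sequential conjugate updates are equivalent to a single update on the pooled data, so total successes = posterior α − prior α and total failures = posterior β − prior β.
Total across both batches: 24−16=8 clicks, 21−4=17 non-clicks.
Subtract the second batch: 8−5=3 clicks and 17−8=9 non-clicks.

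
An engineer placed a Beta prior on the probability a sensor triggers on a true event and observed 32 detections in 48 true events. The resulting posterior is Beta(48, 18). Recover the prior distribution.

Beta(16, 2)

Under Beta–binomial conjugacy the posterior parameters are (a+s, b+f).
Subtract the data counts: 48−32=16, 18−16=2.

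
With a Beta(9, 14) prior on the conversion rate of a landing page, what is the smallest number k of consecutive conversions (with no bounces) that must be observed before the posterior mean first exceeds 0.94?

After k conversions and 0 bounces the posterior is Beta(9+k, 14), with mean (9+k)/(9+14+k).
Set (9+k)/(23+k) > 0.94 and solve: k > (0.94·23 − 9)/(1 − 0.94) = 210.333.
The smallest integer exceeding 210.333 is 211, and checking k=211: (220)/(234) = 0.9402 > 0.94.

k = 211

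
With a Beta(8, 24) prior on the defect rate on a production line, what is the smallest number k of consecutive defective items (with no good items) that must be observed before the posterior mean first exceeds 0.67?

k = 41

After k defective items and 0 good items the posterior is Beta(8+k, 24), with mean (8+k)/(8+24+k).
Set (8+k)/(32+k) > 0.67 and solve: k > (0.67·32 − 8)/(1 − 0.67) = 40.727.
The smallest integer exceeding 40.727 is 41, and checking k=41: (49)/(73) = 0.6712 > 0.67.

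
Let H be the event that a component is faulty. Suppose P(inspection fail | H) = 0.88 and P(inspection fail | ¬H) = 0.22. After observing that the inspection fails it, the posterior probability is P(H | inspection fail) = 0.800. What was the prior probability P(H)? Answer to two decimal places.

P(H) = 0.50

Bayes' rule in odds form gives O(H|E) = O(H)·[P(E|H)/P(E|¬H)], hence O(H) = O(H|E)/LR.
Posterior odds = 0.800/(1−0.800) = 4.0000. LR = 0.88/0.22 = 4.0000.
Prior odds = 4.0000/4.0000 = 1.0000, so P(H) = 1.0000/(1+1.0000) ≈ 0.50.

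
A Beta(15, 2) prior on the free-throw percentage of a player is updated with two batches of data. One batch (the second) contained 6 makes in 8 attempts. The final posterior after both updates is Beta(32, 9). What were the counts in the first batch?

Sequential conjugate updates are equivalent to a single update on the pooled data, so total successes = posterior α − prior α and total failures = posterior β − prior β.
Total across both batches: 32−15=17 makes, 9−2=7 misses.
Subtract the second batch: 17−6=11 makes and 7−2=5 misses.

11 makes and 5 misses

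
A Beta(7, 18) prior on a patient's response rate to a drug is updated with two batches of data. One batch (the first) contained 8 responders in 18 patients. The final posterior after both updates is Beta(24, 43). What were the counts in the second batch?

9 responders and 15 non-responders

Because Beta–binomial updating is additive in the counts, the combined data contributed (α_post−α_prior, β_post−β_prior) successes and failures.
Total across both batches: 24−7=17 responders, 43−18=25 non-responders.
Subtract the first batch: 17−8=9 responders and 25−10=15 non-responders.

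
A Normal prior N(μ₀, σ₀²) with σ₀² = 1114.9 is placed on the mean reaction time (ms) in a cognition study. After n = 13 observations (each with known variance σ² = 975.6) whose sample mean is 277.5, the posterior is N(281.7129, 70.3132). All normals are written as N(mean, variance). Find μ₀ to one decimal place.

With known observation variance, the Normal–Normal posterior has precision τ_n = τ₀ + n/σ² and mean μ_n = (τ₀μ₀ + (n/σ²)x̄)/τ_n.
Here τ₀ = 1/1114.9 = 0.000897 and τ_data = 13/975.6 = 0.013325, so τ_n = 0.014222.
Rearranging for μ₀: μ₀ = (μ_n·τ_n − τ_data·x̄)/τ₀ = (281.7129·0.014222 − 0.013325·277.5) / 0.000897 = 0.308833/0.000897 ≈ 344.3.

μ₀ = 344.3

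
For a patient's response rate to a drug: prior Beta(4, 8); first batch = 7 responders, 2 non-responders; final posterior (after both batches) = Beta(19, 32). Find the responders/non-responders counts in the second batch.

Because Beta–binomial updating is additive in the counts, the combined data contributed (α_post−α_prior, β_post−β_prior) successes and failures.
Total across both batches: 19−4=15 responders, 32−8=24 non-responders.
Subtract the first batch: 15−7=8 responders and 24−2=22 non-responders.

8 responders and 22 non-responders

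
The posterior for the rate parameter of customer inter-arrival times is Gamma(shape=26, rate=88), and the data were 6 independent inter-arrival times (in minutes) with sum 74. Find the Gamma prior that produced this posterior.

Gamma–exponential conjugacy: posterior shape = α + n, posterior rate = β + Σtᵢ.
So α = 26 − 6 = 20 and β = 88 − 74 = 14.

Gamma(shape=20, rate=14)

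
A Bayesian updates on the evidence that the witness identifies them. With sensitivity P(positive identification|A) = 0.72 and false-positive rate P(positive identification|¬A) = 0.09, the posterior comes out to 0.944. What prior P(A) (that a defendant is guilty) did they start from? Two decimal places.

P(A) = 0.68

Bayes' rule in odds form gives O(A|E) = O(A)·[P(E|A)/P(E|¬A)], hence O(A) = O(A|E)/LR.
Posterior odds = 0.944/(1−0.944) = 16.8571. LR = 0.72/0.09 = 8.0000.
Prior odds = 16.8571/8.0000 = 2.1071, so P(A) = 2.1071/(1+2.1071) ≈ 0.68.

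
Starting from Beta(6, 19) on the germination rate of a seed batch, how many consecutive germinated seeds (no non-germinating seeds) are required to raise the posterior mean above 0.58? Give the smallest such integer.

After k germinated seeds and 0 non-germinating seeds the posterior is Beta(6+k, 19), with mean (6+k)/(6+19+k).
Set (6+k)/(25+k) > 0.58 and solve: k > (0.58·25 − 6)/(1 − 0.58) = 20.238.
The smallest integer exceeding 20.238 is 21, and checking k=21: (27)/(46) = 0.5870 > 0.58.

k = 21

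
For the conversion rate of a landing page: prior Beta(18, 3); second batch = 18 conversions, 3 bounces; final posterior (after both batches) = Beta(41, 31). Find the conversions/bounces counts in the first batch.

Because Beta–binomial updating is additive in the counts, the combined data contributed (α_post−α_prior, β_post−β_prior) successes and failures.
Total across both batches: 41−18=23 conversions, 31−3=28 bounces.
Subtract the second batch: 23−18=5 conversions and 28−3=25 bounces.

5 conversions and 25 bounces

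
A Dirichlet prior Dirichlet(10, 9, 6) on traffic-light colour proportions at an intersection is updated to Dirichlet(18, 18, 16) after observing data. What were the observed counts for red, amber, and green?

counts (8, 9, 10)

For a Dirichlet(α) prior with multinomial counts c, the posterior is Dirichlet(α + c) componentwise.
Counts are posterior − prior componentwise: 18−10=8, 18−9=9, 16−6=10.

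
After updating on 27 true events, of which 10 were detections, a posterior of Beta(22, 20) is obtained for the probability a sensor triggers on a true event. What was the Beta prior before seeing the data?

Beta is conjugate to the binomial likelihood: posterior = Beta(a+s, b+f).
So a = 22 − 10 = 12 and b = 20 − 17 = 3.

Beta(12, 3)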